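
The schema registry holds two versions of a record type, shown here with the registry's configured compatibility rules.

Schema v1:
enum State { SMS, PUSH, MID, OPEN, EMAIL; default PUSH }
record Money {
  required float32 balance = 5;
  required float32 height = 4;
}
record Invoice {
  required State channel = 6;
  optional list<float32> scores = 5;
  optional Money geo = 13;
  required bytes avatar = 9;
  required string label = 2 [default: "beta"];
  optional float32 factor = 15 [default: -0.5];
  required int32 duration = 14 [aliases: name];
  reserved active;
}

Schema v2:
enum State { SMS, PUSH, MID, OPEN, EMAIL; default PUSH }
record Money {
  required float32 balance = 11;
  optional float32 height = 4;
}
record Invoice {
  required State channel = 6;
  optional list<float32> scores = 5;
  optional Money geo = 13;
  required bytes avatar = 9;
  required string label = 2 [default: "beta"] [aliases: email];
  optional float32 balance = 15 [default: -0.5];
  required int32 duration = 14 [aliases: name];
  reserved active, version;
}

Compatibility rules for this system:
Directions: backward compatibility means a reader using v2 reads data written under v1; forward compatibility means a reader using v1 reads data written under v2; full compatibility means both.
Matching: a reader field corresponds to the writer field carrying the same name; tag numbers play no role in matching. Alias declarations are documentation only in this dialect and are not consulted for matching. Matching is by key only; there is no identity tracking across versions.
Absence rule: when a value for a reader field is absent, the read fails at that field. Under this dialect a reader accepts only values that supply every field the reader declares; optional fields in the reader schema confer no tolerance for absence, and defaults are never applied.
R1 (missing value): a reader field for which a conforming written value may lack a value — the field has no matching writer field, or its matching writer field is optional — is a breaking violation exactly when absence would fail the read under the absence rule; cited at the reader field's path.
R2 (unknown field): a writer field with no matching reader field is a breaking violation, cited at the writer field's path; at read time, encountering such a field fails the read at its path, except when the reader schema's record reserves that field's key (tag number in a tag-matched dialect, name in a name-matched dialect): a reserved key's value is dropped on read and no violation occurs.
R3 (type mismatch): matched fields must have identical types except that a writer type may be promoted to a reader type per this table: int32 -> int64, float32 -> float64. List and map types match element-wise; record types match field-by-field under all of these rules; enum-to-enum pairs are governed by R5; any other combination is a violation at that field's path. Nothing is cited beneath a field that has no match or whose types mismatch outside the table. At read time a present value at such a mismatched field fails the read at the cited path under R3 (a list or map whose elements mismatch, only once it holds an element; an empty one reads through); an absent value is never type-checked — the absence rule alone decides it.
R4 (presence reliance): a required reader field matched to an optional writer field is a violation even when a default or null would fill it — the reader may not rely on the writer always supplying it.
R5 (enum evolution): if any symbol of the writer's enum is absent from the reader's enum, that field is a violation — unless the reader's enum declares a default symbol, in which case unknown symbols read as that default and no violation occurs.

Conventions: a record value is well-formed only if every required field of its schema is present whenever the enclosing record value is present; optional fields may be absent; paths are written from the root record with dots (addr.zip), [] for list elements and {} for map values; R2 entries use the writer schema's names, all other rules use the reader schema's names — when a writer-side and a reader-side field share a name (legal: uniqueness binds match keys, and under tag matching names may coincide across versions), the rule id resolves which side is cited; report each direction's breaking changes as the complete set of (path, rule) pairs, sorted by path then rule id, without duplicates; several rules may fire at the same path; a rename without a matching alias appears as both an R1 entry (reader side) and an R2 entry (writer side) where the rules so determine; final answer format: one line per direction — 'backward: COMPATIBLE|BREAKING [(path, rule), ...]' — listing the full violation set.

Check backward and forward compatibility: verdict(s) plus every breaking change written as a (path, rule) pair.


each type pair in Invoice: writer, then reader
backward analysis of Invoice with v2 as reader and v1 as writer:
  State -> State, writer required: channel aligns to channel
  list<float32> -> list<float32>, writer optional: scores aligns to scores
  Money -> Money, writer optional: geo aligns to geo
  bytes -> bytes, writer required: avatar aligns to avatar
  string -> string, writer required: label aligns to label
  balance: no writer-side match
  int32 -> int32, writer required: duration aligns to duration
  leftover writer field: factor
  float32 -> float32, writer required: geo.balance aligns to geo.balance
  float32 -> float32, writer required: geo.height aligns to geo.height
  R1 fires at balance
  R2 fires at factor
  R1 fires at geo
  R1 fires at scores
  => backward verdict for Invoice: BREAKING, 4 violation(s)
forward analysis of Invoice with v1 as reader and v2 as writer:
  State -> State, writer required: channel aligns to channel
  list<float32> -> list<float32>, writer optional: scores aligns to scores
  Money -> Money, writer optional: geo aligns to geo
  bytes -> bytes, writer required: avatar aligns to avatar
  string -> string, writer required: label aligns to label
  factor: no writer-side match
  int32 -> int32, writer required: duration aligns to duration
  leftover writer field: balance
  float32 -> float32, writer required: geo.balance aligns to geo.balance
  float32 -> float32, writer optional: geo.height aligns to geo.height
  R2 fires at balance
  R1 fires at factor
  R1 fires at geo
  R1 fires at geo.height
  R4 fires at geo.height
  R1 fires at scores
  => forward verdict for Invoice: BREAKING, 6 violation(s)

backward: BREAKING [(balance, R1), (factor, R2), (geo, R1), (scores, R1)]; forward: BREAKING [(balance, R2), (factor, R1), (geo, R1), (geo.height, R1), (geo.height, R4), (scores, R1)]


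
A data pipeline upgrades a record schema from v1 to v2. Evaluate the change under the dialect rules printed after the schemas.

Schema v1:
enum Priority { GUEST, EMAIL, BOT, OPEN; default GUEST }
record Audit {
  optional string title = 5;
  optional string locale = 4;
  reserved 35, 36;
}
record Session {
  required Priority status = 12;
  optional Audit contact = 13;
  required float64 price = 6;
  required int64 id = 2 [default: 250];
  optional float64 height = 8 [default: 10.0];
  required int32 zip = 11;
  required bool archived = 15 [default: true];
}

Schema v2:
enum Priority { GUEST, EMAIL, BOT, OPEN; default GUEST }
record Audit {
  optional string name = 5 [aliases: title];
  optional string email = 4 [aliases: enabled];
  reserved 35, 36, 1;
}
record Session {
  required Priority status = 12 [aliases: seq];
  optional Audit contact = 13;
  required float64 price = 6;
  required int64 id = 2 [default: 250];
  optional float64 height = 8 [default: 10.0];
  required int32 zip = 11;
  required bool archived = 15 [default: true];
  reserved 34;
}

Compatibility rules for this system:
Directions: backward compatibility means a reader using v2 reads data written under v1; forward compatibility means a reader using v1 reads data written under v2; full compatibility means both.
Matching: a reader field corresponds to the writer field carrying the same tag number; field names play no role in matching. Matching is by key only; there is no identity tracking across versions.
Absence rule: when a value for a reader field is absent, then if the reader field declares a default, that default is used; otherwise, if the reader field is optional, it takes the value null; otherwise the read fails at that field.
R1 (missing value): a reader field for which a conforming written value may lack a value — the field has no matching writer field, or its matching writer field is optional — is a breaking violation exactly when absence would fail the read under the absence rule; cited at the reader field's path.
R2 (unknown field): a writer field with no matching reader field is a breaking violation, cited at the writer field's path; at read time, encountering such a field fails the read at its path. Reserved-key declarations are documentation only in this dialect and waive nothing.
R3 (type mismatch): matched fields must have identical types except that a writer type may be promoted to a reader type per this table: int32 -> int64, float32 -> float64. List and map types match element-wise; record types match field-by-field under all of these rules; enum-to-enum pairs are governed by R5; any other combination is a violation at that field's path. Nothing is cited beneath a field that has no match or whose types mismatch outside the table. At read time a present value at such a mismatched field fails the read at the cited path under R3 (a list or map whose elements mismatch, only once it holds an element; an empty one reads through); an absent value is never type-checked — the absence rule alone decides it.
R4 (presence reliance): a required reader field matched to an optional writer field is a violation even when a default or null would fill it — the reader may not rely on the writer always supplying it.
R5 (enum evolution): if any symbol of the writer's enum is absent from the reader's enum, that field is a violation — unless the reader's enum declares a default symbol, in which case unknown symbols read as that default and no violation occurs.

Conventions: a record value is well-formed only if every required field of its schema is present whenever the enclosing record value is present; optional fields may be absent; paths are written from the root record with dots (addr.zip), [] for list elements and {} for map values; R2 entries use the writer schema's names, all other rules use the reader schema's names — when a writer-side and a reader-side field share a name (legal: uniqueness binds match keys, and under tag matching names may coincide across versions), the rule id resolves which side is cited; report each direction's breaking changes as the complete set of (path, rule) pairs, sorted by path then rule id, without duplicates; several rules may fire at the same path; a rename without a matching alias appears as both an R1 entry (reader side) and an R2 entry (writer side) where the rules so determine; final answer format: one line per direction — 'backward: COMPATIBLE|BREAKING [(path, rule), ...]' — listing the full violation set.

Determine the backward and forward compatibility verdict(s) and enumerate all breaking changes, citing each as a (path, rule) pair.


backward: COMPATIBLE []; forward: COMPATIBLE []

arrows below run writer -> reader for Session
backward pass over Session, reader schema v2, writer schema v1:
  writer required, Priority -> Priority: reader status maps from writer status
  writer optional, Audit -> Audit: reader contact maps from writer contact
  writer required, float64 -> float64: reader price maps from writer price
  writer required, int64 -> int64: reader id maps from writer id
  writer optional, float64 -> float64: reader height maps from writer height
  writer required, int32 -> int32: reader zip maps from writer zip
  writer required, bool -> bool: reader archived maps from writer archived
  writer optional, string -> string: reader contact.name maps from writer contact.title
  writer optional, string -> string: reader contact.email maps from writer contact.locale
  => backward: COMPATIBLE
forward pass over Session, reader schema v1, writer schema v2:
  writer required, Priority -> Priority: reader status maps from writer status
  writer optional, Audit -> Audit: reader contact maps from writer contact
  writer required, float64 -> float64: reader price maps from writer price
  writer required, int64 -> int64: reader id maps from writer id
  writer optional, float64 -> float64: reader height maps from writer height
  writer required, int32 -> int32: reader zip maps from writer zip
  writer required, bool -> bool: reader archived maps from writer archived
  writer optional, string -> string: reader contact.title maps from writer contact.name
  writer optional, string -> string: reader contact.locale maps from writer contact.email
  => forward: COMPATIBLE


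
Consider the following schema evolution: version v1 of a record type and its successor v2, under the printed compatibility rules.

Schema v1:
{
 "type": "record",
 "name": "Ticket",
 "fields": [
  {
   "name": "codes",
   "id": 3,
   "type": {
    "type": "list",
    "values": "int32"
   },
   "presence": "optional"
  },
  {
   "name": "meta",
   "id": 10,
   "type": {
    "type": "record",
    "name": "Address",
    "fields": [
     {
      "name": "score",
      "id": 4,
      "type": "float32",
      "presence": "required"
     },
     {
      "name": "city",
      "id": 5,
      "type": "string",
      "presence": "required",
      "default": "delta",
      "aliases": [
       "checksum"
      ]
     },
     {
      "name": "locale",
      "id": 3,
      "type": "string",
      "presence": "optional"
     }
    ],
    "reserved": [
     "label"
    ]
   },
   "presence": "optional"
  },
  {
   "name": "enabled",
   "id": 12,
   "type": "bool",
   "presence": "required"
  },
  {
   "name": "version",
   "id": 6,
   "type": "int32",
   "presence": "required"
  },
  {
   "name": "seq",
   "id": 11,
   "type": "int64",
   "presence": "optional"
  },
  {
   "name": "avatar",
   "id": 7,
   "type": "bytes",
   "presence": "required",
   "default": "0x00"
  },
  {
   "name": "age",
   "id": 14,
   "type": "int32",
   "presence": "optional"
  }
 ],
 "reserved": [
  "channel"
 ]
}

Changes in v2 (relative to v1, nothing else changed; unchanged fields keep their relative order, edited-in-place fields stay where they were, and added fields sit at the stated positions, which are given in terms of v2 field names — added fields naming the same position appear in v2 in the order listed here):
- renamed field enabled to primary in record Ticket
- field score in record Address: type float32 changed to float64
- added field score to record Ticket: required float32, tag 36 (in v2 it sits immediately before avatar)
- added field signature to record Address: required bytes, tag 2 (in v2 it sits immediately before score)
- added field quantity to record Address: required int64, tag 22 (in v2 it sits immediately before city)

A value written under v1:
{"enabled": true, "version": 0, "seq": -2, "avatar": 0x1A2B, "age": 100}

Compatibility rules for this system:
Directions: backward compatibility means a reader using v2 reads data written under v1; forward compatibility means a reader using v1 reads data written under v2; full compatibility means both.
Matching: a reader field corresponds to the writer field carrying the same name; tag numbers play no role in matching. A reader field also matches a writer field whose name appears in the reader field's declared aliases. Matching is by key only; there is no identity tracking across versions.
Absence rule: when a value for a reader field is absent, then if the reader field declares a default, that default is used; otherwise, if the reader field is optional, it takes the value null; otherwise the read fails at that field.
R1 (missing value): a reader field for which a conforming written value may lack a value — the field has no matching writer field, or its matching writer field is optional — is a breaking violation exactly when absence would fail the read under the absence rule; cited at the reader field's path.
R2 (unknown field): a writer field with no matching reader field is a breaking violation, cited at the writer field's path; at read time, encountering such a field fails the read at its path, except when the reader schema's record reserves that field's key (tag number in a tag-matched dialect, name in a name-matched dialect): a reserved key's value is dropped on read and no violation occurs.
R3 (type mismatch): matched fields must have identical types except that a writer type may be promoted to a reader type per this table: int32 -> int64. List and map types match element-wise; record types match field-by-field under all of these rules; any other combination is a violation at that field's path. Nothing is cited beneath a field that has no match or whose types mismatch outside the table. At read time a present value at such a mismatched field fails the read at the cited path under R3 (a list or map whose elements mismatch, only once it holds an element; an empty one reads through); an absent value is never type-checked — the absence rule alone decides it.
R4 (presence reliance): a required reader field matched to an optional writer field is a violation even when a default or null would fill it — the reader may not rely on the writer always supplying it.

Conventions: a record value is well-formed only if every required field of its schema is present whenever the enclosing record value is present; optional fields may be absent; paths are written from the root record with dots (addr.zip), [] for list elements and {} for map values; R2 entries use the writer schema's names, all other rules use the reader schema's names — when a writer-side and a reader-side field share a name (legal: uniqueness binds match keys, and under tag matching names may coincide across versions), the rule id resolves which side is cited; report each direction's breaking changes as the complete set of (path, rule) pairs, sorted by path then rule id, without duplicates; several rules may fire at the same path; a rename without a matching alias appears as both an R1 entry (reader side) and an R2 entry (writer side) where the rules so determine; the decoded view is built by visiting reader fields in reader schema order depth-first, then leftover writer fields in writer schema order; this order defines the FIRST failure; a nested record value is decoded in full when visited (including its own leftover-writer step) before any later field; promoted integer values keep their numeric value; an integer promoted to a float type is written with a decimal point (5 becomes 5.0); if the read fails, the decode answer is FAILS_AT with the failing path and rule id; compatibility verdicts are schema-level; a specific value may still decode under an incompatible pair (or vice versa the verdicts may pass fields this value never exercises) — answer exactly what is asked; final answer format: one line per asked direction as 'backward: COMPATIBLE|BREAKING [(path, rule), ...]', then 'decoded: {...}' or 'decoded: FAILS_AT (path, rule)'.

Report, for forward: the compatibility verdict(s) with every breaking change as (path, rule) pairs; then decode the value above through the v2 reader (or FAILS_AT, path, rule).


arrows below run writer -> reader for Ticket
forward for Ticket (reader v1, writer v2):
  codes <- codes (list<int32> -> list<int32>, writer optional)
  meta <- meta (Address -> Address, writer optional)
  enabled has no writer counterpart
  version <- version (int32 -> int32, writer required)
  seq <- seq (int64 -> int64, writer optional)
  avatar <- avatar (bytes -> bytes, writer required)
  age <- age (int32 -> int32, writer optional)
  writer primary: unknown to reader
  writer score: unknown to reader
  meta.score <- meta.score (float64 -> float32, writer required)
  meta.city <- meta.city (string -> string, writer required)
  meta.locale <- meta.locale (string -> string, writer optional)
  writer meta.signature: unknown to reader
  writer meta.quantity: unknown to reader
  R1 fires at enabled
  R2 fires at meta.quantity
  R3 fires at meta.score
  R2 fires at meta.signature
  R2 fires at primary
  R2 fires at score
  => 6 violation(s): forward is BREAKING for Ticket
decode (reader v2):
  codes := null (not supplied -> null)
  meta := null (not supplied -> null)
  read fails at primary under R1 (no fill)
  => FAILS_AT (primary, R1)

forward: BREAKING [(enabled, R1), (meta.quantity, R2), (meta.score, R3), (meta.signature, R2), (primary, R2), (score, R2)]; decoded: FAILS_AT (primary, R1)


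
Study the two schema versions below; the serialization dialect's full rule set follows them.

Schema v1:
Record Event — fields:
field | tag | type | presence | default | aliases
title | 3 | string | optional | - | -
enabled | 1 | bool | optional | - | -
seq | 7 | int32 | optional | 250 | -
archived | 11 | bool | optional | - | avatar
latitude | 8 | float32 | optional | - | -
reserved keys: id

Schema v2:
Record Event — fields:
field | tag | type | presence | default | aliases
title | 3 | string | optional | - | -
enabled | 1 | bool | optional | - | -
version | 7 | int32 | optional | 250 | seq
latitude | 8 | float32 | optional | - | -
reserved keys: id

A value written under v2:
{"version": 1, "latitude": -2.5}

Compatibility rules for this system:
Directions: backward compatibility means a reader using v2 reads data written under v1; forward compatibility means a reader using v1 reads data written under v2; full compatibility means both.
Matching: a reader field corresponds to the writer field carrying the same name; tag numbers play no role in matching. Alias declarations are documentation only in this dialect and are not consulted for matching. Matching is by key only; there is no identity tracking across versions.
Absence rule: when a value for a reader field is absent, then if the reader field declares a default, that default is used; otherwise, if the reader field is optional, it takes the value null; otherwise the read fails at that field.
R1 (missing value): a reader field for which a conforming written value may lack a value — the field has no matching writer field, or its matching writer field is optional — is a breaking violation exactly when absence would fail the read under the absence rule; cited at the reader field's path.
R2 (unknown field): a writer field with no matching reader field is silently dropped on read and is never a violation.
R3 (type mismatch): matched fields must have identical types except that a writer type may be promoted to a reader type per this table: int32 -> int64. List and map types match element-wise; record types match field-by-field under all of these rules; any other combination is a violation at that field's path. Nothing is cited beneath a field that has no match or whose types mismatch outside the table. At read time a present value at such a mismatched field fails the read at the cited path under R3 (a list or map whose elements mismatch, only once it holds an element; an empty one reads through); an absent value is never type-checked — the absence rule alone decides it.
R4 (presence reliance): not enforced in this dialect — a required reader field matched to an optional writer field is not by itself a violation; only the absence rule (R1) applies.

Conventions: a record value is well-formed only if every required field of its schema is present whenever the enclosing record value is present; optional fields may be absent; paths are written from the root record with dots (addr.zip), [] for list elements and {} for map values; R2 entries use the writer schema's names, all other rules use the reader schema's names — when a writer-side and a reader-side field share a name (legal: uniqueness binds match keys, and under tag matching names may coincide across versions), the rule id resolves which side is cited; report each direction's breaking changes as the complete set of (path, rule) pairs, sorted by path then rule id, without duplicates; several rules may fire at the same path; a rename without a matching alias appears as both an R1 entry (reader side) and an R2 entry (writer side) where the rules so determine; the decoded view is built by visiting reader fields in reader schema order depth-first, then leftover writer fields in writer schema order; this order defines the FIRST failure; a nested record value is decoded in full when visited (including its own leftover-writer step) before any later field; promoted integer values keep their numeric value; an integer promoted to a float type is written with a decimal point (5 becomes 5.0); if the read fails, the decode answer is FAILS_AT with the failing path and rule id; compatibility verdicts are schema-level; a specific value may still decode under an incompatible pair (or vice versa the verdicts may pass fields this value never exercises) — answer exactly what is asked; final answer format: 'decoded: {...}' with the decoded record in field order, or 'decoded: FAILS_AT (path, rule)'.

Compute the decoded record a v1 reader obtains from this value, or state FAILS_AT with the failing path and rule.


decoded: {"title": null, "enabled": null, "seq": 250, "archived": null, "latitude": -2.5}

each type pair in Event: writer, then reader
decode walk for Event under reader schema v1:
  title := null (absent, optional -> null)
  enabled := null (absent, optional -> null)
  seq := 250 (absent -> default)
  archived := null (absent, optional -> null)
  latitude := -2.5
  writer version: unknown -> dropped
  => decoded: {"title": null, "enabled": null, "seq": 250, "archived": null, "latitude": -2.5}
diffs on Event not affecting the asked answer:
  removed field archived from record Event -> no rule fires on it and the decoded Event view is identical with or without it


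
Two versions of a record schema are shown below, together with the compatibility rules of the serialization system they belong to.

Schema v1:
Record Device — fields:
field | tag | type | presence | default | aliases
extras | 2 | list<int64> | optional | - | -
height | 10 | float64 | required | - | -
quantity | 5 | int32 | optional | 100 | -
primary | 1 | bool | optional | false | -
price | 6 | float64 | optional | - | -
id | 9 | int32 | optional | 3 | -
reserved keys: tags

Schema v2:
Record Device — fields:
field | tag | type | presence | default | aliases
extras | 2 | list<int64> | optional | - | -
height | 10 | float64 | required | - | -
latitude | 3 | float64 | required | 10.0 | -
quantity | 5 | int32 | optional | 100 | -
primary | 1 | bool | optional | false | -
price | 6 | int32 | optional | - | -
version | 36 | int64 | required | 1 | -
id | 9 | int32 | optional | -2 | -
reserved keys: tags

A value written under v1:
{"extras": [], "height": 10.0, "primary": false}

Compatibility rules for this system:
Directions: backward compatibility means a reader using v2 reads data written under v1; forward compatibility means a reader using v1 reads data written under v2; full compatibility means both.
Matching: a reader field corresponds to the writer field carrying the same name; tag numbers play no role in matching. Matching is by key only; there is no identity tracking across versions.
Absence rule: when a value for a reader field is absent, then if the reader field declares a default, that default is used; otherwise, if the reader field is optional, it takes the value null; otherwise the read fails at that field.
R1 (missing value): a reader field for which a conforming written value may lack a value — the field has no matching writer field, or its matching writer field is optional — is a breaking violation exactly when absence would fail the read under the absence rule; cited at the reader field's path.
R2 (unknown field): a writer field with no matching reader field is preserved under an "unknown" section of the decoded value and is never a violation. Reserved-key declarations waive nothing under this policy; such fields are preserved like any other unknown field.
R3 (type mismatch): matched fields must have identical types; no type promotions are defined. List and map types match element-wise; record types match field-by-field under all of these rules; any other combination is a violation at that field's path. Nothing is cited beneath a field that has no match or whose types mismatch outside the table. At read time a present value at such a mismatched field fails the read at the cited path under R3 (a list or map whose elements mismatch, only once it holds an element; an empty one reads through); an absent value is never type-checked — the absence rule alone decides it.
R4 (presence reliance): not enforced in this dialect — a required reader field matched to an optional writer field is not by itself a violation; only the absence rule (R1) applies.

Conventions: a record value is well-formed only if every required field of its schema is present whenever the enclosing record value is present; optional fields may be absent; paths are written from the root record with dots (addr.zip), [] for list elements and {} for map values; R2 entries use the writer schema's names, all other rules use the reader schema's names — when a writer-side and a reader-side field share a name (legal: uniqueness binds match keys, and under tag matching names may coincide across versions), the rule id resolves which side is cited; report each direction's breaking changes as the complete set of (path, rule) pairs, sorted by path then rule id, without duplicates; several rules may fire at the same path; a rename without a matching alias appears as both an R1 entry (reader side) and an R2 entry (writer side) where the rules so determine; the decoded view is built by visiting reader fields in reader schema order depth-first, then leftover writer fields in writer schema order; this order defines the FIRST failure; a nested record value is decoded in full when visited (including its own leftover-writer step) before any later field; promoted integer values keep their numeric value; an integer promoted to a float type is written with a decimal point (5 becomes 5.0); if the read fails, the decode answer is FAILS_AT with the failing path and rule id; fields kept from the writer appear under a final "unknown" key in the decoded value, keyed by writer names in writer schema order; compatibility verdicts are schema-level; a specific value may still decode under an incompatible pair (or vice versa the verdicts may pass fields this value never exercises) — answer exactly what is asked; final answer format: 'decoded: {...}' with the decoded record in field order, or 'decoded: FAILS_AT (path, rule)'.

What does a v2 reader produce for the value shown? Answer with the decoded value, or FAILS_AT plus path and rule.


decoded: {"extras": [], "height": 10.0, "latitude": 10.0, "quantity": 100, "primary": false, "price": null, "version": 1, "id": -2}

each type pair in Device: writer, then reader
decode (reader v2):
  extras := []
  height := 10.0
  latitude := 10.0 (no value, default fills)
  quantity := 100 (no value, default fills)
  primary := false
  price := null (not supplied -> null)
  version := 1 (no value, default fills)
  id := -2 (no value, default fills)
  => decoded: {"extras": [], "height": 10.0, "latitude": 10.0, "quantity": 100, "primary": false, "price": null, "version": 1, "id": -2}
checking off the Device differences that do not matter here:
  field price in record Device: type float64 changed to int32 -> changes Device's schema-level verdicts only — the decode of this value is the same


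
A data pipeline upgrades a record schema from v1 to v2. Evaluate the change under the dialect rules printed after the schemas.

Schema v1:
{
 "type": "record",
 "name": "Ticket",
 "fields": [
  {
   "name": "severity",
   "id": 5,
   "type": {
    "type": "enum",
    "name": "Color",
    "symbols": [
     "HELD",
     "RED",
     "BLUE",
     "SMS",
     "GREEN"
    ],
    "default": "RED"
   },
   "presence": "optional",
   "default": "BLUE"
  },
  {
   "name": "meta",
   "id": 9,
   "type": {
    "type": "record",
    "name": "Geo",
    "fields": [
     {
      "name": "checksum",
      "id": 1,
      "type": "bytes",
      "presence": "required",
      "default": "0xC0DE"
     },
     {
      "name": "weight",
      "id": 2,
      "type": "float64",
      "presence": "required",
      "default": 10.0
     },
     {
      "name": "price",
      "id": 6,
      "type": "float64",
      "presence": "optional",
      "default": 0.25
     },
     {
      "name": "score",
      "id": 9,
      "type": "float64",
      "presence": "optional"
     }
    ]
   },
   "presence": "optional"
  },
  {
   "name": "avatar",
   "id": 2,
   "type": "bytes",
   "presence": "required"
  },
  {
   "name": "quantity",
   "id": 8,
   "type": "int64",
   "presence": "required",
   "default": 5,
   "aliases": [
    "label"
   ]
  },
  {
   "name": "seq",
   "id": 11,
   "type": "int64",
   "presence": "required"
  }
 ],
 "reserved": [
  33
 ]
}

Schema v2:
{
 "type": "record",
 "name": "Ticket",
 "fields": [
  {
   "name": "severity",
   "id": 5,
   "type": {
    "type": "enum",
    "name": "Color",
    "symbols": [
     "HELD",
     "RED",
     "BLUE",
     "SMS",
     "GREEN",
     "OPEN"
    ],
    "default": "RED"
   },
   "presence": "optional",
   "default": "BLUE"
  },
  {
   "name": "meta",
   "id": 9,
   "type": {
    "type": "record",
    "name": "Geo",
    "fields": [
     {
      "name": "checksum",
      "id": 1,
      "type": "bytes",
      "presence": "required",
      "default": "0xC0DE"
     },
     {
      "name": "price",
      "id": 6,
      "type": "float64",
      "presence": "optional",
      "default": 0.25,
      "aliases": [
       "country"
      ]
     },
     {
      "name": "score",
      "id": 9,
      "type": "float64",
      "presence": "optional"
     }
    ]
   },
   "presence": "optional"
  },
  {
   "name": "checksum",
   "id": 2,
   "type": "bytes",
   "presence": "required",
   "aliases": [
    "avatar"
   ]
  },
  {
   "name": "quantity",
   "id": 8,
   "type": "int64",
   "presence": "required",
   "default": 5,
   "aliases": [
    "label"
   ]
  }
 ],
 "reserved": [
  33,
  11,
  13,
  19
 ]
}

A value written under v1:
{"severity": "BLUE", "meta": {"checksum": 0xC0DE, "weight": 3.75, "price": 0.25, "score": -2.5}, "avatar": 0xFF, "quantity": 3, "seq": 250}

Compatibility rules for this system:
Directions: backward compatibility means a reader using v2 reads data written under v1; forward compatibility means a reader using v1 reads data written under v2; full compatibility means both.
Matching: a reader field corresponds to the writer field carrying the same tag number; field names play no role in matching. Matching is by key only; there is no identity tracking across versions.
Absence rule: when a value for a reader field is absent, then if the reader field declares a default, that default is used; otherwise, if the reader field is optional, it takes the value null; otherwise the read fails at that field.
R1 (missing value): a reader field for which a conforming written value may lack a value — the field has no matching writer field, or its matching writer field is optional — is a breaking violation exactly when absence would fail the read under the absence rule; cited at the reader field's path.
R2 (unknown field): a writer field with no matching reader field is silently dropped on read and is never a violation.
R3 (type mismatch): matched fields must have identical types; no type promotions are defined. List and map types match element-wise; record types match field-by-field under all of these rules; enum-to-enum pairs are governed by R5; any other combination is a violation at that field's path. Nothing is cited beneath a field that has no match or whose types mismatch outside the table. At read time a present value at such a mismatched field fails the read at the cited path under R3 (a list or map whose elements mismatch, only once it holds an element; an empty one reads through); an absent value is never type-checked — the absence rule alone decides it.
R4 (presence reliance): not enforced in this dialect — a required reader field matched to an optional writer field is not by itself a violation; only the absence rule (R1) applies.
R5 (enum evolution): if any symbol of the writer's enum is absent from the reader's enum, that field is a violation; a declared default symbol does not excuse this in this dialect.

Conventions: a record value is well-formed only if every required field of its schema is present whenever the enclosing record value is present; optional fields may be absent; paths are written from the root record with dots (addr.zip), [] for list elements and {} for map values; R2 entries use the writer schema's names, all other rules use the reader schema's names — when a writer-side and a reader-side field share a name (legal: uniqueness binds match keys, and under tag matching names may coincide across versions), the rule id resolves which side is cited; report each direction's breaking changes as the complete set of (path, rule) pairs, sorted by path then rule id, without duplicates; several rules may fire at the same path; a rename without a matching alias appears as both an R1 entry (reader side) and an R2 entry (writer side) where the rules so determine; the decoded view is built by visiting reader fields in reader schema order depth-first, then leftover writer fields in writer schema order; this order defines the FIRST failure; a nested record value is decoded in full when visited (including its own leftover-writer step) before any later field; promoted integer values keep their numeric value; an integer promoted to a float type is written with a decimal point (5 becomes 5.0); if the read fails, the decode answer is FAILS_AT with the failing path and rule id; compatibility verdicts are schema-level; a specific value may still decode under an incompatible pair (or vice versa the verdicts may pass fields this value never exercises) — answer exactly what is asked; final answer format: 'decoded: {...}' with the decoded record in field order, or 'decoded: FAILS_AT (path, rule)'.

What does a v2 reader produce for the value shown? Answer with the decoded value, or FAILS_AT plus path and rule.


decoded: {"severity": "BLUE", "meta": {"checksum": 0xC0DE, "price": 0.25, "score": -2.5}, "checksum": 0xFF, "quantity": 3}

in Ticket below, arrows point writer -> reader
decoding the Ticket value with the v2 reader:
  severity := "BLUE"
  meta.checksum := 0xC0DE
  meta.price := 0.25
  meta.score := -2.5
  writer meta.weight: unmatched, discarded
  checksum := 0xFF (from writer avatar)
  quantity := 3
  writer seq: unmatched, discarded
  => decoded: {"severity": "BLUE", "meta": {"checksum": 0xC0DE, "price": 0.25, "score": -2.5}, "checksum": 0xFF, "quantity": 3}
checking off the Ticket differences that do not matter here:
  enum Color (field severity in record Ticket): symbol OPEN added -> changes Ticket's schema-level verdicts only — the decode of this value is the same


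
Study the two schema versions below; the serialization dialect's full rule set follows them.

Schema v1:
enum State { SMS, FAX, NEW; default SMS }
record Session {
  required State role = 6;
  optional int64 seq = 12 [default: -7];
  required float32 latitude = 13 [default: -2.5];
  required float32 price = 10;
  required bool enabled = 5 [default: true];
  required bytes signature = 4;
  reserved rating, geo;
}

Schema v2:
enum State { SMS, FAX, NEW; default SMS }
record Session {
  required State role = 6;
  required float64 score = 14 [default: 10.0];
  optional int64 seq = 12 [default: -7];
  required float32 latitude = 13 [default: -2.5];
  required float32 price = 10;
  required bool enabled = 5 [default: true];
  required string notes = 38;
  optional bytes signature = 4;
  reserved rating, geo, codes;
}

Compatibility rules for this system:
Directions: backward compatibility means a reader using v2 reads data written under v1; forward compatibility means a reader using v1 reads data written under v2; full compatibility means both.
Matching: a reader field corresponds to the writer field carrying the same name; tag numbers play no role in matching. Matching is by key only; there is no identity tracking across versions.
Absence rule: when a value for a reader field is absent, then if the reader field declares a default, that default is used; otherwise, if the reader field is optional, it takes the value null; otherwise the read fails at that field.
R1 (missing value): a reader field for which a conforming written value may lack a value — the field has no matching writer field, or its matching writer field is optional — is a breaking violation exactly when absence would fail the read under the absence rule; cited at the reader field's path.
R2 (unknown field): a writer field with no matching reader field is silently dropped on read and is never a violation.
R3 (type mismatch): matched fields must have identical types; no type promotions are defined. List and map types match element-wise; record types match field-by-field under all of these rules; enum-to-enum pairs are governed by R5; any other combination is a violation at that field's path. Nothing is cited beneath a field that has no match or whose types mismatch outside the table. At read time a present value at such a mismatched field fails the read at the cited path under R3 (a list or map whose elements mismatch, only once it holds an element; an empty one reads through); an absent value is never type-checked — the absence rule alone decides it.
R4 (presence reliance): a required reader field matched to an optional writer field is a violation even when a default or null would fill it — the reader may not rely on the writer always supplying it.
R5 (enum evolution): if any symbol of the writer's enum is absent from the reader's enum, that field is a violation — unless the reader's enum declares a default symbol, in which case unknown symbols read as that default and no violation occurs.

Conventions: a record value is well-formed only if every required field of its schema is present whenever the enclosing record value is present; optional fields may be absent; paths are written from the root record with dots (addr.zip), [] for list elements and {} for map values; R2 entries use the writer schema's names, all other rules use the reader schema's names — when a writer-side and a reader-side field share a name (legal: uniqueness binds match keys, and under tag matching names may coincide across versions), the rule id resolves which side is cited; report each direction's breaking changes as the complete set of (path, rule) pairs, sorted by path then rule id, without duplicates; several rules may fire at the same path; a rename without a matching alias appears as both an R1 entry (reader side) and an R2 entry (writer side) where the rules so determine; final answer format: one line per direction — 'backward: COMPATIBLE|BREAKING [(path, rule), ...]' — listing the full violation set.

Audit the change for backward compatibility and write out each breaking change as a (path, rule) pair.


backward: BREAKING [(notes, R1)]

the writer's type comes first in each Session pair
backward analysis of Session with v2 as reader and v1 as writer:
  writer required, State -> State: reader role maps from writer role
  score: no writer-side match
  writer optional, int64 -> int64: reader seq maps from writer seq
  writer required, float32 -> float32: reader latitude maps from writer latitude
  writer required, float32 -> float32: reader price maps from writer price
  writer required, bool -> bool: reader enabled maps from writer enabled
  notes: no writer-side match
  writer required, bytes -> bytes: reader signature maps from writer signature
  breaking: (notes, R1)
  => backward: BREAKING (1)
the rest of the Session diff is inert for this question:
  added field score to record Session: required float64, tag 14, default 10.0 (in v2 it sits immediately before seq) -> triggers nothing under Session's printed rules — same verdict
  field signature in record Session: required changed to optional -> matters only for Session's forward compatibility — outside the asked direction
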